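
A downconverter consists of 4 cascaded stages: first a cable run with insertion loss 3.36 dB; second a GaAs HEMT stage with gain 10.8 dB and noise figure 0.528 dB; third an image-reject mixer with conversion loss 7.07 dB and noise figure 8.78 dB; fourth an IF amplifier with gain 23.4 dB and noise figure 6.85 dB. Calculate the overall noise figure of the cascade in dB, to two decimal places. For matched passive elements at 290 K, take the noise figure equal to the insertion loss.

8.55 dB

Convert to linear (a loss of L dB is a gain of −L dB): F_i = 10^(NF_i/10), G_i = 10^(G_i,dB/10)
  Stage 1: F_1 = 10^(3.36/10) = 2.168, G_1 = 10^(−3.36/10) = 0.4613
  Stage 2: F_2 = 10^(0.528/10) = 1.129, G_2 = 10^(10.8/10) = 12.02
  Stage 3: F_3 = 10^(8.78/10) = 7.551, G_3 = 10^(−7.07/10) = 0.1963
  Stage 4: F_4 = 10^(6.85/10) = 4.842, G_4 = 10^(23.4/10) = 218.8
Friis cascade:
  F = 2.168 + (1.129 − 1)/0.4613 + (7.551 − 1)/5.546 + (4.842 − 1)/1.089 = 7.157
NF = 10 log₁₀(7.157) = 8.55 dB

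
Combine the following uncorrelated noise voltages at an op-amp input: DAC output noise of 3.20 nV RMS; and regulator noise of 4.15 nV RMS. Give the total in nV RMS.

5.24 nV

Uncorrelated sources add in power (mean-square): V_tot = √(ΣV_i²)
V_tot = √[(3.20×10⁻⁹)² + (4.15×10⁻⁹)²] = 5.24×10⁻⁹ V = 5.24 nV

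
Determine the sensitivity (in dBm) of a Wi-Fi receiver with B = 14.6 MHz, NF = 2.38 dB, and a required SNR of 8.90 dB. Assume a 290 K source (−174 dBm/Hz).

−91.1 dBm

Sensitivity = −174 + 10 log₁₀(B) + NF + SNR_min
= −174 + 71.64 + 2.38 + 8.90
= −91.08 dBm → −91.1 dBm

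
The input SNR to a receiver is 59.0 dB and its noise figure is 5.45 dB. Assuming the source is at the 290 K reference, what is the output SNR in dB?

53.55 dB

By definition F = SNR_in/SNR_out, so in dB: SNR_out = SNR_in − NF
SNR_out = 59.0 − 5.45 = 53.55 dB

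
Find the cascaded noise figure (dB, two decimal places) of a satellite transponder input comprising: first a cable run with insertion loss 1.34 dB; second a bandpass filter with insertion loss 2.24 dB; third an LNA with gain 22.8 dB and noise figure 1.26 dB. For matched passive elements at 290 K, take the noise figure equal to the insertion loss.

Convert to linear (a loss of L dB is a gain of −L dB): F_i = 10^(NF_i/10), G_i = 10^(G_i,dB/10)
  Stage 1: F_1 = 10^(1.34/10) = 1.361, G_1 = 10^(−1.34/10) = 0.7345
  Stage 2: F_2 = 10^(2.24/10) = 1.675, G_2 = 10^(−2.24/10) = 0.5970
  Stage 3: F_3 = 10^(1.26/10) = 1.337, G_3 = 10^(22.8/10) = 190.5
Friis cascade:
  F = 1.361 + (1.675 − 1)/0.7345 + (1.337 − 1)/0.4385 = 3.048
NF = 10 log₁₀(3.048) = 4.84 dB

4.84 dB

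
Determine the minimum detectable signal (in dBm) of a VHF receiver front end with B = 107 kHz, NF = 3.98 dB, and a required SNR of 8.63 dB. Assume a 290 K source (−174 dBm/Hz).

Sensitivity = −174 + 10 log₁₀(B) + NF + SNR_min
= −174 + 50.29 + 3.98 + 8.63
= −111.10 dBm → −111.1 dBm

−111.1 dBm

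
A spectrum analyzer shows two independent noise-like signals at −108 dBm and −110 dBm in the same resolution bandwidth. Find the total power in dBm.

Convert to linear, add, convert back:
P₁ = 1.58×10⁻¹⁴ W, P₂ = 1.00×10⁻¹⁴ W
P_tot = 2.58×10⁻¹⁴ W → 10 log₁₀(P_tot / 10⁻³) = −105.9 dBm

−105.9 dBm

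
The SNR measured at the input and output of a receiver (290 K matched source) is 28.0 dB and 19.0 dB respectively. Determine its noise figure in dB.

9.0 dB

NF (dB) = SNR_in(dB) − SNR_out(dB) when the source is at T₀
NF = 28.0 − 19.0 = 9.0 dB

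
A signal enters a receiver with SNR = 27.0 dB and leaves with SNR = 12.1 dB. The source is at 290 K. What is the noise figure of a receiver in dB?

14.9 dB

NF (dB) = SNR_in(dB) − SNR_out(dB) when the source is at T₀
NF = 27.0 − 12.1 = 14.9 dB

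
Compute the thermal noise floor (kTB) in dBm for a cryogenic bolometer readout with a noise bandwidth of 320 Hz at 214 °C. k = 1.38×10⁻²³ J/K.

T = 214 °C + 273.15 = 487.15 K
P_n = kTB = 1.38×10⁻²³ × 487.15 × 3.20×10² = 2.15×10⁻¹⁸ W
In dBm: 10 log₁₀(2.15×10⁻¹⁸ / 10⁻³) = −146.7 dBm

−146.7 dBm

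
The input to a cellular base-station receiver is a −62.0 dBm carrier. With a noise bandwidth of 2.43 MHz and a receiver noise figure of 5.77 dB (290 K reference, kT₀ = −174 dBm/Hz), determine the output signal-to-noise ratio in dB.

Noise floor: N = −174 + 10 log₁₀(B) + NF
10 log₁₀(2.43×10⁶) = 63.86 dB
N = −174 + 63.86 + 5.77 = −104.37 dBm
SNR = P_sig − N = −62.0 − (−104.37) = 42.37 dB → 42.4 dB

42.4 dB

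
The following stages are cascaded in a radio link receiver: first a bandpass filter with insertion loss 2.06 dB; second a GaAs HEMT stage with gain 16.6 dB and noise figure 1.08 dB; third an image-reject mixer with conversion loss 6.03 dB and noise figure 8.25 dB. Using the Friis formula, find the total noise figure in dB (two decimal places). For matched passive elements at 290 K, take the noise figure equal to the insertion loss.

Convert to linear (a loss of L dB is a gain of −L dB): F_i = 10^(NF_i/10), G_i = 10^(G_i,dB/10)
  Stage 1: F_1 = 10^(2.06/10) = 1.607, G_1 = 10^(−2.06/10) = 0.6223
  Stage 2: F_2 = 10^(1.08/10) = 1.282, G_2 = 10^(16.6/10) = 45.71
  Stage 3: F_3 = 10^(8.25/10) = 6.683, G_3 = 10^(−6.03/10) = 0.2495
Friis cascade:
  F = 1.607 + (1.282 − 1)/0.6223 + (6.683 − 1)/28.44 = 2.260
NF = 10 log₁₀(2.260) = 3.54 dB

3.54 dB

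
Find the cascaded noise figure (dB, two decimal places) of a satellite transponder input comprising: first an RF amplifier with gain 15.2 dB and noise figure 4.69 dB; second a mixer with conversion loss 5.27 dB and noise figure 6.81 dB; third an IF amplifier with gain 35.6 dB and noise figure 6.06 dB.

5.27 dB

Convert to linear (a loss of L dB is a gain of −L dB): F_i = 10^(NF_i/10), G_i = 10^(G_i,dB/10)
  Stage 1: F_1 = 10^(4.69/10) = 2.944, G_1 = 10^(15.2/10) = 33.11
  Stage 2: F_2 = 10^(6.81/10) = 4.797, G_2 = 10^(−5.27/10) = 0.2972
  Stage 3: F_3 = 10^(6.06/10) = 4.036, G_3 = 10^(35.6/10) = 3631
Friis cascade:
  F = 2.944 + (4.797 − 1)/33.11 + (4.036 − 1)/9.840 = 3.368
NF = 10 log₁₀(3.368) = 5.27 dB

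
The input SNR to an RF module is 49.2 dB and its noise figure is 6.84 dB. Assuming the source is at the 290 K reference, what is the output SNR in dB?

By definition F = SNR_in/SNR_out, so in dB: SNR_out = SNR_in − NF
SNR_out = 49.2 − 6.84 = 42.36 dB

42.36 dB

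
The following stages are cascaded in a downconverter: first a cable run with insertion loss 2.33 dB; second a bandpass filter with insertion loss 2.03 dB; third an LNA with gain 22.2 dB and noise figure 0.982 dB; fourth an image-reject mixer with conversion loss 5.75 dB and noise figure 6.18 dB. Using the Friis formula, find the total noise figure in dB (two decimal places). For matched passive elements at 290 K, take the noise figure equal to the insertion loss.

Convert to linear (a loss of L dB is a gain of −L dB): F_i = 10^(NF_i/10), G_i = 10^(G_i,dB/10)
  Stage 1: F_1 = 10^(2.33/10) = 1.710, G_1 = 10^(−2.33/10) = 0.5848
  Stage 2: F_2 = 10^(2.03/10) = 1.596, G_2 = 10^(−2.03/10) = 0.6266
  Stage 3: F_3 = 10^(0.982/10) = 1.254, G_3 = 10^(22.2/10) = 166.0
  Stage 4: F_4 = 10^(6.18/10) = 4.150, G_4 = 10^(−5.75/10) = 0.2661
Friis cascade:
  F = 1.710 + (1.596 − 1)/0.5848 + (1.254 − 1)/0.3664 + (4.150 − 1)/60.81 = 3.473
NF = 10 log₁₀(3.473) = 5.41 dB

5.41 dB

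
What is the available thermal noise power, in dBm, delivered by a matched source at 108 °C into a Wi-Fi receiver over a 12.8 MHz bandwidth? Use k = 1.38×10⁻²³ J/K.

−101.7 dBm

T = 108 °C + 273.15 = 381.15 K
P_n = kTB = 1.38×10⁻²³ × 381.15 × 1.28×10⁷ = 6.73×10⁻¹⁴ W
In dBm: 10 log₁₀(6.73×10⁻¹⁴ / 10⁻³) = −101.7 dBm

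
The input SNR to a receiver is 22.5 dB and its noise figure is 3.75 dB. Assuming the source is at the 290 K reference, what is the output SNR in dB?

18.75 dB

By definition F = SNR_in/SNR_out, so in dB: SNR_out = SNR_in − NF
SNR_out = 22.5 − 3.75 = 18.75 dB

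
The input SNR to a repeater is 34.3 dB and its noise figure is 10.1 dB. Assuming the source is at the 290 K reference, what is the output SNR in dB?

24.2 dB

By definition F = SNR_in/SNR_out, so in dB: SNR_out = SNR_in − NF
SNR_out = 34.3 − 10.1 = 24.2 dB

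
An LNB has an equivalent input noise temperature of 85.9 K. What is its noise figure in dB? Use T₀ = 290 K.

F = 1 + T_e/T₀ = 1 + 85.9/290 = 1.29621
NF = 10 log₁₀(1.29621) = 1.13 dB

1.13 dB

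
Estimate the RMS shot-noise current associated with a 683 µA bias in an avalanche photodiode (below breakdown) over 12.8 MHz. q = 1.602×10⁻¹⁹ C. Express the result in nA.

I_n = √(2qI·B)
2qI·B = 2 × 1.602×10⁻¹⁹ × 6.83×10⁻⁴ × 1.28×10⁷ = 2.80×10⁻¹⁵ A²
I_n = √(2.80×10⁻¹⁵) = 5.29×10⁻⁸ A = 52.9 nA

52.9 nA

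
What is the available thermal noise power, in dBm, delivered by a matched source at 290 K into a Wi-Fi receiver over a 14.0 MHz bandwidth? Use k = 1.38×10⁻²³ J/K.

P_n = kTB = 1.38×10⁻²³ × 290 × 1.40×10⁷ = 5.60×10⁻¹⁴ W
In dBm: 10 log₁₀(5.60×10⁻¹⁴ / 10⁻³) = −102.5 dBm

−102.5 dBm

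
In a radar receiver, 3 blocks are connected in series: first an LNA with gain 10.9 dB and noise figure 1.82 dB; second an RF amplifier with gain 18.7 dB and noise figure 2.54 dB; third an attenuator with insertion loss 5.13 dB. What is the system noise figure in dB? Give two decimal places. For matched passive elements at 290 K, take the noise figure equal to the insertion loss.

Convert to linear (a loss of L dB is a gain of −L dB): F_i = 10^(NF_i/10), G_i = 10^(G_i,dB/10)
  Stage 1: F_1 = 10^(1.82/10) = 1.521, G_1 = 10^(10.9/10) = 12.30
  Stage 2: F_2 = 10^(2.54/10) = 1.795, G_2 = 10^(18.7/10) = 74.13
  Stage 3: F_3 = 10^(5.13/10) = 3.258, G_3 = 10^(−5.13/10) = 0.3069
Friis cascade:
  F = 1.521 + (1.795 − 1)/12.30 + (3.258 − 1)/912.0 = 1.588
NF = 10 log₁₀(1.588) = 2.01 dB

2.01 dB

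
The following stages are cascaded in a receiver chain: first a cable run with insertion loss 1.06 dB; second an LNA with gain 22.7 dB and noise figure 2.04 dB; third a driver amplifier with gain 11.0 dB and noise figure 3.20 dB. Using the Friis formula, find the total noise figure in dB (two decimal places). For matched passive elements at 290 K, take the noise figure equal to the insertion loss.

3.12 dB

Convert to linear (a loss of L dB is a gain of −L dB): F_i = 10^(NF_i/10), G_i = 10^(G_i,dB/10)
  Stage 1: F_1 = 10^(1.06/10) = 1.276, G_1 = 10^(−1.06/10) = 0.7834
  Stage 2: F_2 = 10^(2.04/10) = 1.600, G_2 = 10^(22.7/10) = 186.2
  Stage 3: F_3 = 10^(3.20/10) = 2.089, G_3 = 10^(11.0/10) = 12.59
Friis cascade:
  F = 1.276 + (1.600 − 1)/0.7834 + (2.089 − 1)/145.9 = 2.049
NF = 10 log₁₀(2.049) = 3.12 dB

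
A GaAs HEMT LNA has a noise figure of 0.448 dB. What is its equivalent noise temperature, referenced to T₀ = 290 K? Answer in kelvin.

31.5 K

F = 10^(0.448/10) = 1.10866
T_e = (F − 1)·T₀ = (1.10866 − 1) × 290 = 31.5 K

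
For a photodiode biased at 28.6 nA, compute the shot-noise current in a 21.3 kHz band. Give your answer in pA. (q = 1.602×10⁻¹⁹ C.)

I_n = √(2qI·B)
2qI·B = 2 × 1.602×10⁻¹⁹ × 2.86×10⁻⁸ × 2.13×10⁴ = 1.95×10⁻²² A²
I_n = √(1.95×10⁻²²) = 1.40×10⁻¹¹ A = 14.0 pA

14.0 pA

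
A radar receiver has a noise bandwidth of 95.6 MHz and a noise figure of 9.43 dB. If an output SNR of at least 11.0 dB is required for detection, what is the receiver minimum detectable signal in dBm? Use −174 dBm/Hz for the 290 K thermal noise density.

−73.8 dBm

Sensitivity = −174 + 10 log₁₀(B) + NF + SNR_min
= −174 + 79.8 + 9.43 + 11.0
= −73.77 dBm → −73.8 dBm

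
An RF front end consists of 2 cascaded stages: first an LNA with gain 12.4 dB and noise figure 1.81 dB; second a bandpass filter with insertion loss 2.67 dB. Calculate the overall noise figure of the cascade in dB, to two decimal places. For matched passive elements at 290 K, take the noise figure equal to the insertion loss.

1.95 dB

Convert to linear (a loss of L dB is a gain of −L dB): F_i = 10^(NF_i/10), G_i = 10^(G_i,dB/10)
  Stage 1: F_1 = 10^(1.81/10) = 1.517, G_1 = 10^(12.4/10) = 17.38
  Stage 2: F_2 = 10^(2.67/10) = 1.849, G_2 = 10^(−2.67/10) = 0.5408
Friis cascade:
  F = 1.517 + (1.849 − 1)/17.38 = 1.566
NF = 10 log₁₀(1.566) = 1.95 dB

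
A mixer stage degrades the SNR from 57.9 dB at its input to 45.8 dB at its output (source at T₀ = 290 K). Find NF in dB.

NF (dB) = SNR_in(dB) − SNR_out(dB) when the source is at T₀
NF = 57.9 − 45.8 = 12.1 dB

12.1 dB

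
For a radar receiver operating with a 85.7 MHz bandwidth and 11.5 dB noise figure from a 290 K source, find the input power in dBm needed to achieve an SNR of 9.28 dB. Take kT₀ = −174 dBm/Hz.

Sensitivity = −174 + 10 log₁₀(B) + NF + SNR_min
= −174 + 79.33 + 11.5 + 9.28
= −73.89 dBm → −73.9 dBm

−73.9 dBm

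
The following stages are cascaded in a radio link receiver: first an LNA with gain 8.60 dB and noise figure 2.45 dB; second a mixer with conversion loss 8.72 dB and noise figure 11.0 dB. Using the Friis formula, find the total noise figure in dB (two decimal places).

Convert to linear (a loss of L dB is a gain of −L dB): F_i = 10^(NF_i/10), G_i = 10^(G_i,dB/10)
  Stage 1: F_1 = 10^(2.45/10) = 1.758, G_1 = 10^(8.60/10) = 7.244
  Stage 2: F_2 = 10^(11.0/10) = 12.59, G_2 = 10^(−8.72/10) = 0.1343
Friis cascade:
  F = 1.758 + (12.59 − 1)/7.244 = 3.358
NF = 10 log₁₀(3.358) = 5.26 dB

5.26 dB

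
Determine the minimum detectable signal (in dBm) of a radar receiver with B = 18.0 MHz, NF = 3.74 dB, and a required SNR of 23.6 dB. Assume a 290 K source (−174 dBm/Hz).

Sensitivity = −174 + 10 log₁₀(B) + NF + SNR_min
= −174 + 72.55 + 3.74 + 23.6
= −74.11 dBm → −74.1 dBm

−74.1 dBm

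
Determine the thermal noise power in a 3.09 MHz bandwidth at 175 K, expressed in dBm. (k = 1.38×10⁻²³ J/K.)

P_n = kTB = 1.38×10⁻²³ × 175 × 3.09×10⁶ = 7.46×10⁻¹⁵ W
In dBm: 10 log₁₀(7.46×10⁻¹⁵ / 10⁻³) = −111.3 dBm

−111.3 dBm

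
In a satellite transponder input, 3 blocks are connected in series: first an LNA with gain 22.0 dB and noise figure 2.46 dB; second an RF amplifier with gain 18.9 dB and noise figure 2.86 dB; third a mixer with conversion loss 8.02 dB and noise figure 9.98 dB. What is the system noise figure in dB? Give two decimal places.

Convert to linear (a loss of L dB is a gain of −L dB): F_i = 10^(NF_i/10), G_i = 10^(G_i,dB/10)
  Stage 1: F_1 = 10^(2.46/10) = 1.762, G_1 = 10^(22.0/10) = 158.5
  Stage 2: F_2 = 10^(2.86/10) = 1.932, G_2 = 10^(18.9/10) = 77.62
  Stage 3: F_3 = 10^(9.98/10) = 9.954, G_3 = 10^(−8.02/10) = 0.1578
Friis cascade:
  F = 1.762 + (1.932 − 1)/158.5 + (9.954 − 1)/1.230×10⁴ = 1.769
NF = 10 log₁₀(1.769) = 2.48 dB

2.48 dB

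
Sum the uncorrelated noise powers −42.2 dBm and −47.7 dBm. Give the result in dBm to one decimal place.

Convert to linear, add, convert back:
P₁ = 6.03×10⁻⁸ W, P₂ = 1.70×10⁻⁸ W
P_tot = 7.72×10⁻⁸ W → 10 log₁₀(P_tot / 10⁻³) = −41.1 dBm

−41.1 dBm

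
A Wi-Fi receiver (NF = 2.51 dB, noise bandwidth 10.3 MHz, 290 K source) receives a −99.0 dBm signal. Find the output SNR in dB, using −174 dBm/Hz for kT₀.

Noise floor: N = −174 + 10 log₁₀(B) + NF
10 log₁₀(1.03×10⁷) = 70.13 dB
N = −174 + 70.13 + 2.51 = −101.36 dBm
SNR = P_sig − N = −99.0 − (−101.36) = 2.36 dB → 2.4 dB

2.4 dB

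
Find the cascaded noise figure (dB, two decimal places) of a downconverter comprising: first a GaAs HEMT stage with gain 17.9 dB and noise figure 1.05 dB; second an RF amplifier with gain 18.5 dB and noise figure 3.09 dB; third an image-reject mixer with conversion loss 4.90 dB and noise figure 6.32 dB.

1.11 dB

Convert to linear (a loss of L dB is a gain of −L dB): F_i = 10^(NF_i/10), G_i = 10^(G_i,dB/10)
  Stage 1: F_1 = 10^(1.05/10) = 1.274, G_1 = 10^(17.9/10) = 61.66
  Stage 2: F_2 = 10^(3.09/10) = 2.037, G_2 = 10^(18.5/10) = 70.79
  Stage 3: F_3 = 10^(6.32/10) = 4.285, G_3 = 10^(−4.90/10) = 0.3236
Friis cascade:
  F = 1.274 + (2.037 − 1)/61.66 + (4.285 − 1)/4365 = 1.291
NF = 10 log₁₀(1.291) = 1.11 dB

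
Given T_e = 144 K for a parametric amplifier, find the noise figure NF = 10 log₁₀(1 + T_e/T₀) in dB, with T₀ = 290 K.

F = 1 + T_e/T₀ = 1 + 144/290 = 1.49655
NF = 10 log₁₀(1.49655) = 1.75 dB

1.75 dB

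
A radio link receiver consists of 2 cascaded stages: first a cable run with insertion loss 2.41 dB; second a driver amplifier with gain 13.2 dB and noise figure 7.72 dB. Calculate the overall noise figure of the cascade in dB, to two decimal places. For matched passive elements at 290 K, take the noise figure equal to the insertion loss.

Convert to linear (a loss of L dB is a gain of −L dB): F_i = 10^(NF_i/10), G_i = 10^(G_i,dB/10)
  Stage 1: F_1 = 10^(2.41/10) = 1.742, G_1 = 10^(−2.41/10) = 0.5741
  Stage 2: F_2 = 10^(7.72/10) = 5.916, G_2 = 10^(13.2/10) = 20.89
Friis cascade:
  F = 1.742 + (5.916 − 1)/0.5741 = 10.30
NF = 10 log₁₀(10.30) = 10.13 dB

10.13 dB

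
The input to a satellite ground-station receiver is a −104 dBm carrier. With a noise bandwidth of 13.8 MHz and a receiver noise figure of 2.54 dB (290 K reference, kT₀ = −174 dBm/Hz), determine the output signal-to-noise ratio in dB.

Noise floor: N = −174 + 10 log₁₀(B) + NF
10 log₁₀(1.38×10⁷) = 71.4 dB
N = −174 + 71.4 + 2.54 = −100.06 dBm
SNR = P_sig − N = −104 − (−100.06) = −3.94 dB → −3.9 dB

−3.9 dB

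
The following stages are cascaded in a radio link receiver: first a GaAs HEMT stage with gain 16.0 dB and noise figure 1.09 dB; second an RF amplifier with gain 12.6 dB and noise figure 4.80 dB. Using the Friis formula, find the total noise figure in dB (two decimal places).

Convert to linear (a loss of L dB is a gain of −L dB): F_i = 10^(NF_i/10), G_i = 10^(G_i,dB/10)
  Stage 1: F_1 = 10^(1.09/10) = 1.285, G_1 = 10^(16.0/10) = 39.81
  Stage 2: F_2 = 10^(4.80/10) = 3.020, G_2 = 10^(12.6/10) = 18.20
Friis cascade:
  F = 1.285 + (3.020 − 1)/39.81 = 1.336
NF = 10 log₁₀(1.336) = 1.26 dB

1.26 dB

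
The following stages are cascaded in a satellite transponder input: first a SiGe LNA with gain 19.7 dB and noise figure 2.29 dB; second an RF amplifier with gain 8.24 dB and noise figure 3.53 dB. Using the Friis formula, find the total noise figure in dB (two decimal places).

Convert to linear (a loss of L dB is a gain of −L dB): F_i = 10^(NF_i/10), G_i = 10^(G_i,dB/10)
  Stage 1: F_1 = 10^(2.29/10) = 1.694, G_1 = 10^(19.7/10) = 93.33
  Stage 2: F_2 = 10^(3.53/10) = 2.254, G_2 = 10^(8.24/10) = 6.668
Friis cascade:
  F = 1.694 + (2.254 − 1)/93.33 = 1.708
NF = 10 log₁₀(1.708) = 2.32 dB

2.32 dB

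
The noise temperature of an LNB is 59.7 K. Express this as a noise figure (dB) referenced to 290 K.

0.813 dB

F = 1 + T_e/T₀ = 1 + 59.7/290 = 1.20586
NF = 10 log₁₀(1.20586) = 0.813 dB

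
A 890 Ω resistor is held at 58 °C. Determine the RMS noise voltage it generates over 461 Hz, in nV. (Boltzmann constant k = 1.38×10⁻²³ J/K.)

T = 58 °C + 273.15 = 331.15 K
V_n = √(4kTRB)
4kTRB = 4 × 1.38×10⁻²³ × 331.15 × 8.90×10² × 4.61×10² = 7.50×10⁻¹⁵ V²
V_n = √(7.50×10⁻¹⁵) = 8.66×10⁻⁸ V = 86.6 nV

86.6 nV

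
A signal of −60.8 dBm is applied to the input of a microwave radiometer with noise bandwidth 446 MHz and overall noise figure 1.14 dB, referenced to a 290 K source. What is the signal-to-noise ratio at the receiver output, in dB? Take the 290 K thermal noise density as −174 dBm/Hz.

25.6 dB

Noise floor: N = −174 + 10 log₁₀(B) + NF
10 log₁₀(4.46×10⁸) = 86.49 dB
N = −174 + 86.49 + 1.14 = −86.37 dBm
SNR = P_sig − N = −60.8 − (−86.37) = 25.57 dB → 25.6 dB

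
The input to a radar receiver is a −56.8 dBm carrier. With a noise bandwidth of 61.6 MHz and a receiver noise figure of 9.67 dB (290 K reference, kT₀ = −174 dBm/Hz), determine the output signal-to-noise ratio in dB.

29.6 dB

Noise floor: N = −174 + 10 log₁₀(B) + NF
10 log₁₀(6.16×10⁷) = 77.9 dB
N = −174 + 77.9 + 9.67 = −86.43 dBm
SNR = P_sig − N = −56.8 − (−86.43) = 29.63 dB → 29.6 dB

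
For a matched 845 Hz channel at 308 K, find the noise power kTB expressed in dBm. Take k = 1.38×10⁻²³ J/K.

−144.4 dBm

P_n = kTB = 1.38×10⁻²³ × 308 × 8.45×10² = 3.59×10⁻¹⁸ W
In dBm: 10 log₁₀(3.59×10⁻¹⁸ / 10⁻³) = −144.4 dBm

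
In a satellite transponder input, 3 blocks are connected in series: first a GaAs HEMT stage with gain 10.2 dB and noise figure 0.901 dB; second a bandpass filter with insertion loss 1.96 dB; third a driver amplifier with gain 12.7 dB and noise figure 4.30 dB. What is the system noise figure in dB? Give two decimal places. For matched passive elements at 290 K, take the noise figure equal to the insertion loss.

Convert to linear (a loss of L dB is a gain of −L dB): F_i = 10^(NF_i/10), G_i = 10^(G_i,dB/10)
  Stage 1: F_1 = 10^(0.901/10) = 1.231, G_1 = 10^(10.2/10) = 10.47
  Stage 2: F_2 = 10^(1.96/10) = 1.570, G_2 = 10^(−1.96/10) = 0.6368
  Stage 3: F_3 = 10^(4.30/10) = 2.692, G_3 = 10^(12.7/10) = 18.62
Friis cascade:
  F = 1.231 + (1.570 − 1)/10.47 + (2.692 − 1)/6.668 = 1.539
NF = 10 log₁₀(1.539) = 1.87 dB

1.87 dB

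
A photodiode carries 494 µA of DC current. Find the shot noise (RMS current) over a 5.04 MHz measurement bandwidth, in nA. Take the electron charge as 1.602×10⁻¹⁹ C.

28.2 nA

I_n = √(2qI·B)
2qI·B = 2 × 1.602×10⁻¹⁹ × 4.94×10⁻⁴ × 5.04×10⁶ = 7.98×10⁻¹⁶ A²
I_n = √(7.98×10⁻¹⁶) = 2.82×10⁻⁸ A = 28.2 nA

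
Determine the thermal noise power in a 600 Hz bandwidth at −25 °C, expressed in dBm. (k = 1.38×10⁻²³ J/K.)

−146.9 dBm

T = −25 °C + 273.15 = 248.15 K
P_n = kTB = 1.38×10⁻²³ × 248.15 × 6.00×10² = 2.05×10⁻¹⁸ W
In dBm: 10 log₁₀(2.05×10⁻¹⁸ / 10⁻³) = −146.9 dBm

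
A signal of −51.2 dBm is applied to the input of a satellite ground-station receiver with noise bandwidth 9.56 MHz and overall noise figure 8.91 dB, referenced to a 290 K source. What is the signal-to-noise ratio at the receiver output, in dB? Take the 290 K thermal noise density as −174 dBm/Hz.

Noise floor: N = −174 + 10 log₁₀(B) + NF
10 log₁₀(9.56×10⁶) = 69.8 dB
N = −174 + 69.8 + 8.91 = −95.29 dBm
SNR = P_sig − N = −51.2 − (−95.29) = 44.09 dB → 44.1 dB

44.1 dB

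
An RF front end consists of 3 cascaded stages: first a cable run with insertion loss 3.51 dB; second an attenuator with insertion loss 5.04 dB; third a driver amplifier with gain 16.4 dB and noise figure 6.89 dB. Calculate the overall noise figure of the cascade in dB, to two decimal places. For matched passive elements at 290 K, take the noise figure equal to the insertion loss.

15.44 dB

Convert to linear (a loss of L dB is a gain of −L dB): F_i = 10^(NF_i/10), G_i = 10^(G_i,dB/10)
  Stage 1: F_1 = 10^(3.51/10) = 2.244, G_1 = 10^(−3.51/10) = 0.4457
  Stage 2: F_2 = 10^(5.04/10) = 3.192, G_2 = 10^(−5.04/10) = 0.3133
  Stage 3: F_3 = 10^(6.89/10) = 4.887, G_3 = 10^(16.4/10) = 43.65
Friis cascade:
  F = 2.244 + (3.192 − 1)/0.4457 + (4.887 − 1)/0.1396 = 34.99
NF = 10 log₁₀(34.99) = 15.44 dB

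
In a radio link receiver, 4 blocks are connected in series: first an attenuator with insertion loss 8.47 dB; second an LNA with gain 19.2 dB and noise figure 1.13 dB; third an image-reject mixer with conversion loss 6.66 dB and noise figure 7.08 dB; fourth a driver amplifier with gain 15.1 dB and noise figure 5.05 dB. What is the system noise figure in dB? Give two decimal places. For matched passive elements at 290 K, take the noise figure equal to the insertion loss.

10.14 dB

Convert to linear (a loss of L dB is a gain of −L dB): F_i = 10^(NF_i/10), G_i = 10^(G_i,dB/10)
  Stage 1: F_1 = 10^(8.47/10) = 7.031, G_1 = 10^(−8.47/10) = 0.1422
  Stage 2: F_2 = 10^(1.13/10) = 1.297, G_2 = 10^(19.2/10) = 83.18
  Stage 3: F_3 = 10^(7.08/10) = 5.105, G_3 = 10^(−6.66/10) = 0.2158
  Stage 4: F_4 = 10^(5.05/10) = 3.199, G_4 = 10^(15.1/10) = 32.36
Friis cascade:
  F = 7.031 + (1.297 − 1)/0.1422 + (5.105 − 1)/11.83 + (3.199 − 1)/2.553 = 10.33
NF = 10 log₁₀(10.33) = 10.14 dB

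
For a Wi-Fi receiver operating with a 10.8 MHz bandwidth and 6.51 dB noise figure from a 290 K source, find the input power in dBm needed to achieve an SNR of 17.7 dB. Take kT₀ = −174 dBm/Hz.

−79.5 dBm

Sensitivity = −174 + 10 log₁₀(B) + NF + SNR_min
= −174 + 70.33 + 6.51 + 17.7
= −79.46 dBm → −79.5 dBm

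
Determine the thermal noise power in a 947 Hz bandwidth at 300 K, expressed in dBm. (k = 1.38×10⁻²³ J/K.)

P_n = kTB = 1.38×10⁻²³ × 300 × 9.47×10² = 3.92×10⁻¹⁸ W
In dBm: 10 log₁₀(3.92×10⁻¹⁸ / 10⁻³) = −144.1 dBm

−144.1 dBm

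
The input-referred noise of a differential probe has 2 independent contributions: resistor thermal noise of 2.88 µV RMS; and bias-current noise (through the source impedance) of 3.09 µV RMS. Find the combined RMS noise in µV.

Uncorrelated sources add in power (mean-square): V_tot = √(ΣV_i²)
V_tot = √[(2.88×10⁻⁶)² + (3.09×10⁻⁶)²] = 4.22×10⁻⁶ V = 4.22 µV

4.22 µV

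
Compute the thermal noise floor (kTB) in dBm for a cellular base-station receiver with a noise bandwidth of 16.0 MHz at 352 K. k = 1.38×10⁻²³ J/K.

P_n = kTB = 1.38×10⁻²³ × 352 × 1.60×10⁷ = 7.77×10⁻¹⁴ W
In dBm: 10 log₁₀(7.77×10⁻¹⁴ / 10⁻³) = −101.1 dBm

−101.1 dBm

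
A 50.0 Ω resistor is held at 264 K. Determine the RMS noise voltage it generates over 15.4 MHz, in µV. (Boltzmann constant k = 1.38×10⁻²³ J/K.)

3.35 µV

V_n = √(4kTRB)
4kTRB = 4 × 1.38×10⁻²³ × 264 × 5.00×10¹ × 1.54×10⁷ = 1.12×10⁻¹¹ V²
V_n = √(1.12×10⁻¹¹) = 3.35×10⁻⁶ V = 3.35 µV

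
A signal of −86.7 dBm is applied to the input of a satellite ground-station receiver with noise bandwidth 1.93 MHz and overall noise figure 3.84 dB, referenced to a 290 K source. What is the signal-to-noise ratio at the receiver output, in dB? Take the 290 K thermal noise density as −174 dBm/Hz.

20.6 dB

Noise floor: N = −174 + 10 log₁₀(B) + NF
10 log₁₀(1.93×10⁶) = 62.86 dB
N = −174 + 62.86 + 3.84 = −107.30 dBm
SNR = P_sig − N = −86.7 − (−107.30) = 20.60 dB → 20.6 dB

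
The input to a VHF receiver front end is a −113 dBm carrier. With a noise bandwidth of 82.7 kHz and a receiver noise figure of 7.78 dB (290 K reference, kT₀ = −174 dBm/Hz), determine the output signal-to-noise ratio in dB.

Noise floor: N = −174 + 10 log₁₀(B) + NF
10 log₁₀(8.27×10⁴) = 49.18 dB
N = −174 + 49.18 + 7.78 = −117.04 dBm
SNR = P_sig − N = −113 − (−117.04) = 4.04 dB → 4.0 dB

4.0 dB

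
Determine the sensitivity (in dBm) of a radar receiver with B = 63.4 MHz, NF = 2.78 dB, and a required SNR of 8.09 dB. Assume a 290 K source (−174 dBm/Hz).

−85.1 dBm

Sensitivity = −174 + 10 log₁₀(B) + NF + SNR_min
= −174 + 78.02 + 2.78 + 8.09
= −85.11 dBm → −85.1 dBm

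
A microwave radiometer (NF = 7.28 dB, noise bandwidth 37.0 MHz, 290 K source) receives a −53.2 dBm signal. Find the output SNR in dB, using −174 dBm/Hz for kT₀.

Noise floor: N = −174 + 10 log₁₀(B) + NF
10 log₁₀(3.70×10⁷) = 75.68 dB
N = −174 + 75.68 + 7.28 = −91.04 dBm
SNR = P_sig − N = −53.2 − (−91.04) = 37.84 dB → 37.8 dB

37.8 dB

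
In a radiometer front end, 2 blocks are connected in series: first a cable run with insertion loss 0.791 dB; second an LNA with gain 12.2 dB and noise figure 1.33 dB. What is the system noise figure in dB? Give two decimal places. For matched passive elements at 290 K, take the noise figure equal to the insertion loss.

2.12 dB

Convert to linear (a loss of L dB is a gain of −L dB): F_i = 10^(NF_i/10), G_i = 10^(G_i,dB/10)
  Stage 1: F_1 = 10^(0.791/10) = 1.200, G_1 = 10^(−0.791/10) = 0.8335
  Stage 2: F_2 = 10^(1.33/10) = 1.358, G_2 = 10^(12.2/10) = 16.60
Friis cascade:
  F = 1.200 + (1.358 − 1)/0.8335 = 1.630
NF = 10 log₁₀(1.630) = 2.12 dB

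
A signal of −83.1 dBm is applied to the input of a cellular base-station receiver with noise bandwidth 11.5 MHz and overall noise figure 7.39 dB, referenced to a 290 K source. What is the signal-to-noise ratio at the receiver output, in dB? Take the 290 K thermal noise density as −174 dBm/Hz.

Noise floor: N = −174 + 10 log₁₀(B) + NF
10 log₁₀(1.15×10⁷) = 70.61 dB
N = −174 + 70.61 + 7.39 = −96.00 dBm
SNR = P_sig − N = −83.1 − (−96.00) = 12.90 dB → 12.9 dB

12.9 dB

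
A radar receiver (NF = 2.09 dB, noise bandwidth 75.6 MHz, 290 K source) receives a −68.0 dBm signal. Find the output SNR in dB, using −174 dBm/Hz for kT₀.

25.1 dB

Noise floor: N = −174 + 10 log₁₀(B) + NF
10 log₁₀(7.56×10⁷) = 78.79 dB
N = −174 + 78.79 + 2.09 = −93.12 dBm
SNR = P_sig − N = −68.0 − (−93.12) = 25.12 dB → 25.1 dB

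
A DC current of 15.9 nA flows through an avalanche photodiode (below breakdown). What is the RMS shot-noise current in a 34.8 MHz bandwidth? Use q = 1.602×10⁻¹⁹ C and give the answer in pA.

I_n = √(2qI·B)
2qI·B = 2 × 1.602×10⁻¹⁹ × 1.59×10⁻⁸ × 3.48×10⁷ = 1.77×10⁻¹⁹ A²
I_n = √(1.77×10⁻¹⁹) = 4.21×10⁻¹⁰ A = 421 pA

421 pA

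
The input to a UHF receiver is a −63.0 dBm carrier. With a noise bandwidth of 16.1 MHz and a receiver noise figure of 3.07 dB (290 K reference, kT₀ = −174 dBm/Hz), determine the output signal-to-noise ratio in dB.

35.9 dB

Noise floor: N = −174 + 10 log₁₀(B) + NF
10 log₁₀(1.61×10⁷) = 72.07 dB
N = −174 + 72.07 + 3.07 = −98.86 dBm
SNR = P_sig − N = −63.0 − (−98.86) = 35.86 dB → 35.9 dB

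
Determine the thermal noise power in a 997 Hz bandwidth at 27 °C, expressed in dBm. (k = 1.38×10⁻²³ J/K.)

−143.8 dBm

T = 27 °C + 273.15 = 300.15 K
P_n = kTB = 1.38×10⁻²³ × 300.15 × 9.97×10² = 4.13×10⁻¹⁸ W
In dBm: 10 log₁₀(4.13×10⁻¹⁸ / 10⁻³) = −143.8 dBm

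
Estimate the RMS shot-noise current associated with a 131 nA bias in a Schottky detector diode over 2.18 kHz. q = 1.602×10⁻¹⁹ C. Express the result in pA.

9.57 pA

I_n = √(2qI·B)
2qI·B = 2 × 1.602×10⁻¹⁹ × 1.31×10⁻⁷ × 2.18×10³ = 9.15×10⁻²³ A²
I_n = √(9.15×10⁻²³) = 9.57×10⁻¹² A = 9.57 pA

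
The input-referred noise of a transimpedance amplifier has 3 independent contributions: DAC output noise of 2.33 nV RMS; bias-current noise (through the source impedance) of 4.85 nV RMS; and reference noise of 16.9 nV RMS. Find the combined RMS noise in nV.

Uncorrelated sources add in power (mean-square): V_tot = √(ΣV_i²)
V_tot = √[(2.33×10⁻⁹)² + (4.85×10⁻⁹)² + (1.69×10⁻⁸)²] = 1.77×10⁻⁸ V = 17.7 nV

17.7 nV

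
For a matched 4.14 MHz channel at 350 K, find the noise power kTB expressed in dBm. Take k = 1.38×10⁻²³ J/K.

P_n = kTB = 1.38×10⁻²³ × 350 × 4.14×10⁶ = 2.00×10⁻¹⁴ W
In dBm: 10 log₁₀(2.00×10⁻¹⁴ / 10⁻³) = −107.0 dBm

−107.0 dBm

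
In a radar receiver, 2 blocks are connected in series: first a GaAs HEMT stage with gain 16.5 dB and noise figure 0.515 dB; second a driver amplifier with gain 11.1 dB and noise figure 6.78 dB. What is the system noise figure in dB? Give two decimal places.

0.83 dB

Convert to linear (a loss of L dB is a gain of −L dB): F_i = 10^(NF_i/10), G_i = 10^(G_i,dB/10)
  Stage 1: F_1 = 10^(0.515/10) = 1.126, G_1 = 10^(16.5/10) = 44.67
  Stage 2: F_2 = 10^(6.78/10) = 4.764, G_2 = 10^(11.1/10) = 12.88
Friis cascade:
  F = 1.126 + (4.764 − 1)/44.67 = 1.210
NF = 10 log₁₀(1.210) = 0.83 dB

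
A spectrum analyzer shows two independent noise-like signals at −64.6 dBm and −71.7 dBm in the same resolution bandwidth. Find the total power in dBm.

−63.8 dBm

Convert to linear, add, convert back:
P₁ = 3.47×10⁻¹⁰ W, P₂ = 6.76×10⁻¹¹ W
P_tot = 4.14×10⁻¹⁰ W → 10 log₁₀(P_tot / 10⁻³) = −63.8 dBm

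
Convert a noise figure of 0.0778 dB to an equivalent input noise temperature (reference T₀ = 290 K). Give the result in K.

5.24 K

F = 10^(0.0778/10) = 1.01808
T_e = (F − 1)·T₀ = (1.01808 − 1) × 290 = 5.24 K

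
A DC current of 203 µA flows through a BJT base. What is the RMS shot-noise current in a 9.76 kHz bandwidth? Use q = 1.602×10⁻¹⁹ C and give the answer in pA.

I_n = √(2qI·B)
2qI·B = 2 × 1.602×10⁻¹⁹ × 2.03×10⁻⁴ × 9.76×10³ = 6.35×10⁻¹⁹ A²
I_n = √(6.35×10⁻¹⁹) = 7.97×10⁻¹⁰ A = 797 pA

797 pA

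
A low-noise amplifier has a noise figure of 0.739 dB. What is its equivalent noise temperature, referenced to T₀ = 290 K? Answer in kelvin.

53.8 K

F = 10^(0.739/10) = 1.1855
T_e = (F − 1)·T₀ = (1.1855 − 1) × 290 = 53.8 K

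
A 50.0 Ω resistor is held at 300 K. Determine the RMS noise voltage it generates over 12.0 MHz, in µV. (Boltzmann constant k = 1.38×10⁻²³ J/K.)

3.15 µV

V_n = √(4kTRB)
4kTRB = 4 × 1.38×10⁻²³ × 300 × 5.00×10¹ × 1.20×10⁷ = 9.94×10⁻¹² V²
V_n = √(9.94×10⁻¹²) = 3.15×10⁻⁶ V = 3.15 µV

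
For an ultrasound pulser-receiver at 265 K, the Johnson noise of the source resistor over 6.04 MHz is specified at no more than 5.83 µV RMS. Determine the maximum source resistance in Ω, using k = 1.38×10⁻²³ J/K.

Johnson–Nyquist: V_n = √(4kTRB) ⇒ R = V_n² / (4kTB)
4kTB = 4 × 1.38×10⁻²³ × 265 × 6.04×10⁶ = 8.84×10⁻¹⁴
R = (5.83×10⁻⁶)² / 8.84×10⁻¹⁴ = 3.85×10² Ω = 385 Ω

385 Ω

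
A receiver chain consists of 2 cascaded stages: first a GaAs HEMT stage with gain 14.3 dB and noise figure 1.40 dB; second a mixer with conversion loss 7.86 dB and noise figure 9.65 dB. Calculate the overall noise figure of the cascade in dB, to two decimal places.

2.27 dB

Convert to linear (a loss of L dB is a gain of −L dB): F_i = 10^(NF_i/10), G_i = 10^(G_i,dB/10)
  Stage 1: F_1 = 10^(1.40/10) = 1.380, G_1 = 10^(14.3/10) = 26.92
  Stage 2: F_2 = 10^(9.65/10) = 9.226, G_2 = 10^(−7.86/10) = 0.1637
Friis cascade:
  F = 1.380 + (9.226 − 1)/26.92 = 1.686
NF = 10 log₁₀(1.686) = 2.27 dB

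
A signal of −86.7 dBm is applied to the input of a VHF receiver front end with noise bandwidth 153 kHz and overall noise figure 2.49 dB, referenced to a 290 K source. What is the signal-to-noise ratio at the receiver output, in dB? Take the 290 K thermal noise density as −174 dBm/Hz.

Noise floor: N = −174 + 10 log₁₀(B) + NF
10 log₁₀(1.53×10⁵) = 51.85 dB
N = −174 + 51.85 + 2.49 = −119.66 dBm
SNR = P_sig − N = −86.7 − (−119.66) = 32.96 dB → 33.0 dB

33.0 dB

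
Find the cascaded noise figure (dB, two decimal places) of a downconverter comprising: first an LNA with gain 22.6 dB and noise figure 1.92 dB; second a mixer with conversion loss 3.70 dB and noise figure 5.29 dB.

Convert to linear (a loss of L dB is a gain of −L dB): F_i = 10^(NF_i/10), G_i = 10^(G_i,dB/10)
  Stage 1: F_1 = 10^(1.92/10) = 1.556, G_1 = 10^(22.6/10) = 182.0
  Stage 2: F_2 = 10^(5.29/10) = 3.381, G_2 = 10^(−3.70/10) = 0.4266
Friis cascade:
  F = 1.556 + (3.381 − 1)/182.0 = 1.569
NF = 10 log₁₀(1.569) = 1.96 dB

1.96 dB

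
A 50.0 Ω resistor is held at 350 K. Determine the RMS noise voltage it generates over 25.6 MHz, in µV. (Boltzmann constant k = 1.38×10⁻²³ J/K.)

4.97 µV

V_n = √(4kTRB)
4kTRB = 4 × 1.38×10⁻²³ × 350 × 5.00×10¹ × 2.56×10⁷ = 2.47×10⁻¹¹ V²
V_n = √(2.47×10⁻¹¹) = 4.97×10⁻⁶ V = 4.97 µV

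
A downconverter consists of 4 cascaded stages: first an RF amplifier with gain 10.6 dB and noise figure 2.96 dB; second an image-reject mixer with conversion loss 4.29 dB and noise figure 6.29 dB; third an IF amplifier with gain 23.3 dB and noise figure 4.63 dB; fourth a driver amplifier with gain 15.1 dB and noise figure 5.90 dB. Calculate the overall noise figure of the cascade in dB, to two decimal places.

Convert to linear (a loss of L dB is a gain of −L dB): F_i = 10^(NF_i/10), G_i = 10^(G_i,dB/10)
  Stage 1: F_1 = 10^(2.96/10) = 1.977, G_1 = 10^(10.6/10) = 11.48
  Stage 2: F_2 = 10^(6.29/10) = 4.256, G_2 = 10^(−4.29/10) = 0.3724
  Stage 3: F_3 = 10^(4.63/10) = 2.904, G_3 = 10^(23.3/10) = 213.8
  Stage 4: F_4 = 10^(5.90/10) = 3.890, G_4 = 10^(15.1/10) = 32.36
Friis cascade:
  F = 1.977 + (4.256 − 1)/11.48 + (2.904 − 1)/4.276 + (3.890 − 1)/914.1 = 2.709
NF = 10 log₁₀(2.709) = 4.33 dB

4.33 dB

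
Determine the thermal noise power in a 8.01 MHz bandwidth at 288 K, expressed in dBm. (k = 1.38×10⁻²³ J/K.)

−105.0 dBm

P_n = kTB = 1.38×10⁻²³ × 288 × 8.01×10⁶ = 3.18×10⁻¹⁴ W
In dBm: 10 log₁₀(3.18×10⁻¹⁴ / 10⁻³) = −105.0 dBm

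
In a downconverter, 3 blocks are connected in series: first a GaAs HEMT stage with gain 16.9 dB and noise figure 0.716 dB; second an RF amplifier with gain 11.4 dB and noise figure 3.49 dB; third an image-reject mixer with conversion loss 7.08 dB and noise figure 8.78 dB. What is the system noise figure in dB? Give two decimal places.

Convert to linear (a loss of L dB is a gain of −L dB): F_i = 10^(NF_i/10), G_i = 10^(G_i,dB/10)
  Stage 1: F_1 = 10^(0.716/10) = 1.179, G_1 = 10^(16.9/10) = 48.98
  Stage 2: F_2 = 10^(3.49/10) = 2.234, G_2 = 10^(11.4/10) = 13.80
  Stage 3: F_3 = 10^(8.78/10) = 7.551, G_3 = 10^(−7.08/10) = 0.1959
Friis cascade:
  F = 1.179 + (2.234 − 1)/48.98 + (7.551 − 1)/676.1 = 1.214
NF = 10 log₁₀(1.214) = 0.84 dB

0.84 dB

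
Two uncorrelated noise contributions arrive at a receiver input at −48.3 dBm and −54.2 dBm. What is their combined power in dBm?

−47.3 dBm

Convert to linear, add, convert back:
P₁ = 1.48×10⁻⁸ W, P₂ = 3.80×10⁻⁹ W
P_tot = 1.86×10⁻⁸ W → 10 log₁₀(P_tot / 10⁻³) = −47.3 dBm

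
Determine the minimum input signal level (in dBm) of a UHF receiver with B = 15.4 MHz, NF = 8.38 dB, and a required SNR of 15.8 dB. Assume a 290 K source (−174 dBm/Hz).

Sensitivity = −174 + 10 log₁₀(B) + NF + SNR_min
= −174 + 71.88 + 8.38 + 15.8
= −77.94 dBm → −77.9 dBm

−77.9 dBm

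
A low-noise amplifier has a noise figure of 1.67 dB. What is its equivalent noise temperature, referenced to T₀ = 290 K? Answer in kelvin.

F = 10^(1.67/10) = 1.46893
T_e = (F − 1)·T₀ = (1.46893 − 1) × 290 = 136 K

136 K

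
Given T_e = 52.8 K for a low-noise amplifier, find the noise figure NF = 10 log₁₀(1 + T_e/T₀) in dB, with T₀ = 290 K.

0.726 dB

F = 1 + T_e/T₀ = 1 + 52.8/290 = 1.18207
NF = 10 log₁₀(1.18207) = 0.726 dB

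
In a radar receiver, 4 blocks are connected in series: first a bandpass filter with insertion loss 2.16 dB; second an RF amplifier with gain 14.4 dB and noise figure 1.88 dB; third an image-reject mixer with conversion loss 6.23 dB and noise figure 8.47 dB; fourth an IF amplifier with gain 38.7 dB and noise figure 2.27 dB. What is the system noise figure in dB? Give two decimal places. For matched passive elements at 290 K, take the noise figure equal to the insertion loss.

4.87 dB

Convert to linear (a loss of L dB is a gain of −L dB): F_i = 10^(NF_i/10), G_i = 10^(G_i,dB/10)
  Stage 1: F_1 = 10^(2.16/10) = 1.644, G_1 = 10^(−2.16/10) = 0.6081
  Stage 2: F_2 = 10^(1.88/10) = 1.542, G_2 = 10^(14.4/10) = 27.54
  Stage 3: F_3 = 10^(8.47/10) = 7.031, G_3 = 10^(−6.23/10) = 0.2382
  Stage 4: F_4 = 10^(2.27/10) = 1.687, G_4 = 10^(38.7/10) = 7413
Friis cascade:
  F = 1.644 + (1.542 − 1)/0.6081 + (7.031 − 1)/16.75 + (1.687 − 1)/3.990 = 3.067
NF = 10 log₁₀(3.067) = 4.87 dB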